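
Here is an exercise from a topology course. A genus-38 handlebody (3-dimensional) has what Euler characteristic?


A genus-g handlebody deformation retracts to a wedge of g circles.
chi(vee_g S^1) = 1 - g.
chi(H_38) = 1 - 38 = -37

-37


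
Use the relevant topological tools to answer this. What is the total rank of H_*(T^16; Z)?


b_k(T^16) = C(16,k), so the sum over k is sum_k C(16,k) = 2^16.
Total = 2^16 = 65536

65536


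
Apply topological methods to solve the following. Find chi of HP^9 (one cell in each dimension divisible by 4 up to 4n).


HP^9 has one cell in each dimension 0, 4, ..., 4*9 (9+1 cells, all even-dim).
chi = 9 + 1 = 10

10


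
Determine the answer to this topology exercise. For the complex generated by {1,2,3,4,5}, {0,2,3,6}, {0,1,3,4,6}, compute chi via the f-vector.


Enumerate all faces; f-vector: f_0=7, f_1=19, f_2=22, f_3=11, f_4=2.
chi = sum (-1)^k f_k = 1

1


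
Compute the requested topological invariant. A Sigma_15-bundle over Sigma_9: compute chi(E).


For a fiber bundle F -> E -> B (with CW structure): chi(E) = chi(B) * chi(F).
chi(Sigma_9) = -16, chi(Sigma_15) = -28.
chi(E) = (-16) * (-28) = 448

448


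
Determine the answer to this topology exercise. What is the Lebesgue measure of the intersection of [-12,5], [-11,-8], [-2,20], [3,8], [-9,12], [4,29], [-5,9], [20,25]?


Intersection = [max(a_i), min(b_i)] = [20, -8].
Since 20 > -8, the intersection is empty.
Length = 0

0


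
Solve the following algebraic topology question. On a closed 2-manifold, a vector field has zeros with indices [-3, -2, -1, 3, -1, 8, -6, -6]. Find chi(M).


Poincare-Hopf: chi(M) = sum of indices of zeros.
chi = (-3) + (-2) + (-1) + (3) + (-1) + (8) + (-6) + (-6) = -8

-8


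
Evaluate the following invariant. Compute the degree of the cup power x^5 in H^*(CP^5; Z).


|x| = 2 in H^*(CP^n).
|x^5| = 5 * |x| = 5 * 2 = 10

10


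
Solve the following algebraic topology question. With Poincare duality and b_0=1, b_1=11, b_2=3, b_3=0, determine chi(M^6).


By Poincare duality b_k = b_{6-k}, so full Betti numbers: b_0=1, b_1=11, b_2=3, b_3=0, b_4=3, b_5=11, b_6=1.
chi = sum (-1)^k b_k = -14

-14


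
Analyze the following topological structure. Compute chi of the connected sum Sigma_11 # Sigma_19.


chi(Sigma_11) = 2 - 2*11 = -20
chi(Sigma_19) = 2 - 2*19 = -36
For surfaces: chi(A#B) = chi(A) + chi(B) - 2.
chi = -20 + -36 - 2 = -58

-58


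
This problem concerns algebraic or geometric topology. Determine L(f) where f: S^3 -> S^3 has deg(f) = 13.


On S^3: L(f) = tr(f_0*) + (-1)^3 tr(f_3*) = 1 + (-1)^3 * deg(f).
L(f) = 1 + (-1)^3 * 13 = 1 + -13 = -12

-12


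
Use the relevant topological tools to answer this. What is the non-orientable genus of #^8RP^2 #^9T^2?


Since a >= 1, the sum is non-orientable; each T^2 can be replaced by RP^2 # RP^2 (since T^2#RP^2 = 3RP^2).
Total crosscaps k = 8 + 2*9 = 26.
Check via chi: chi = 8*1 + 9*0 - (8+9-1)*2 = -24 = 2 - k = -24. Consistent.

26


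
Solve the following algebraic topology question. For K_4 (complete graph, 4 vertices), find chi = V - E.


K_4: V = 4, E = C(4,2) = 6.
chi = V - E = 4 - 6 = -2

-2


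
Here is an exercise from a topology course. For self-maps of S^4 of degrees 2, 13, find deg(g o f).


Degree is multiplicative under composition: deg(g o f) = deg(g) * deg(f).
= 13 * 2 = 26

26


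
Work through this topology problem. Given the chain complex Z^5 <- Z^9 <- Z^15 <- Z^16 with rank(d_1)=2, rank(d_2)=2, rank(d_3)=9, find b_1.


rank H_k = rank(ker d_k) - rank(im d_{k+1}).
rank(ker d_1) = rank(C_1) - rank(d_1) = 9 - 2 = 7.
rank(im d_{1+1}) = 2.
rank H_1 = 7 - 2 = 5

5


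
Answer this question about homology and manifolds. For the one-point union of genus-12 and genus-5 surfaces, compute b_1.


For a wedge: H_1(A v B) = H_1(A) + H_1(B).
b_1(Sigma_12) = 24, b_1(Sigma_5) = 10.
b_1 = 24 + 10 = 34

34


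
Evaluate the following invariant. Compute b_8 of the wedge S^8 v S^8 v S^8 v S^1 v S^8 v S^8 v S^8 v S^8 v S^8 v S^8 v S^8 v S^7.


For a wedge of spheres, H_k (k>0) is free on one generator per sphere of dimension k.
Spheres of dimension 8: count = 10.
b_8 = 10

10


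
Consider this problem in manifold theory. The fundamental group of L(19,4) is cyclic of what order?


pi_1(L(p,q)) = Z/pZ for any q coprime to p.
|pi_1(L(19,4))| = 19

19


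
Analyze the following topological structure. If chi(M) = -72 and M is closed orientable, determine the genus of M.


chi = 2 - 2g for closed orientable surfaces.
-72 = 2 - 2g
2g = 2 - (-72) = 74
g = 37

37


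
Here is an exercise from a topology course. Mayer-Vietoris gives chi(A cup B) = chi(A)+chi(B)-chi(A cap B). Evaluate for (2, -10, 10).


chi(A cup B) = chi(A) + chi(B) - chi(A cap B)
= 2 + (-10) - (10)
= -18

-18


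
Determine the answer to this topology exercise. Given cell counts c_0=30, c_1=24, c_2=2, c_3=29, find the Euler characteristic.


chi = sum_k (-1)^k c_k.
= (-1)^0*30 + (-1)^1*24 + (-1)^2*2 + (-1)^3*29
= (30) + (-24) + (2) + (-29)
= -21

-21


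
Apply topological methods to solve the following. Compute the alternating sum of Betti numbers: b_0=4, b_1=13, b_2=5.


chi = sum_k (-1)^k b_k.
= (4) + (-13) + (5)
= -4

-4


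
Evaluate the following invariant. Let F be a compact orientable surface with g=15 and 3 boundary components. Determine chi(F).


For a compact orientable surface with genus g and b boundary components: chi = 2 - 2g - b.
chi = 2 - 2*15 - 3 = 2 - 30 - 3 = -31

-31


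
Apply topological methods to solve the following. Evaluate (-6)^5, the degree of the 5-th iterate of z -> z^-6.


deg(f) = -6. Degree is multiplicative: deg(f^5) = (deg f)^5.
deg(f^5) = (-6)^5 = -7776

-7776


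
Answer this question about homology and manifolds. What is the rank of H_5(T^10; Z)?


By the Kunneth formula, b_k(T^n) = C(n,k).
b_5(T^10) = C(10,5).
C(10,5) = 10!/(5!*5!) = 252

252


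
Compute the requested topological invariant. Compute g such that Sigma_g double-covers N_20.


chi(N_20) = 2 - 20 = -18.
Double cover: chi(Sigma_g) = 2 * chi(N_20) = 2*(-18) = -36.
2 - 2g = -36, so g = (2 - (-36))/2 = 38/2 = 19

19


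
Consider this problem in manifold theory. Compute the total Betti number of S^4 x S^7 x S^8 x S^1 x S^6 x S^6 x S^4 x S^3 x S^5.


Total Betti number is multiplicative under products.
Each S^d (d>=1) has total Betti number 2.
There are 9 sphere factors.
Total = 2^9 = 512

512


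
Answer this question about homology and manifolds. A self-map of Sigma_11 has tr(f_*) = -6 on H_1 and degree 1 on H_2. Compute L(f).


L(f) = tr(f_0*) - tr(f_1*) + tr(f_2*).
= 1 - (-6) + (1)
= 8

8


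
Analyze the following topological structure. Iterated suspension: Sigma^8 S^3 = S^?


Each suspension raises dimension by 1: Sigma S^n = S^{n+1}.
Sigma^8 S^3 = S^{3+8} = S^11

11


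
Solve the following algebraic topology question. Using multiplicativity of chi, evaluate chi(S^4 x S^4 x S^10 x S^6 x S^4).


chi is multiplicative: chi(X x Y) = chi(X) chi(Y).
Each even-dim sphere has chi = 2. There are 5 factors.
chi = 2^5 = 32

32


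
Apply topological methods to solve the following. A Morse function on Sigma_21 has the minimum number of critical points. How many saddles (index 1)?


A perfect Morse function has m_k = b_k.
For Sigma_21: b_0=1, b_1=2g=42, b_2=1.
Saddles m_1 = 2g = 42

42


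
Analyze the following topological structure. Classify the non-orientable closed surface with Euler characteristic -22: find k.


chi = 2 - k for closed non-orientable surfaces with k crosscaps.
-22 = 2 - k
k = 2 - (-22) = 24

24


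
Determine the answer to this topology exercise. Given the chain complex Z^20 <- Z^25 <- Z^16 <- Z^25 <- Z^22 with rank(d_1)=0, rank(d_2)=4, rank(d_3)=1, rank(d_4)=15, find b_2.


rank H_k = rank(ker d_k) - rank(im d_{k+1}).
rank(ker d_2) = rank(C_2) - rank(d_2) = 16 - 4 = 12.
rank(im d_{2+1}) = 1.
rank H_2 = 12 - 1 = 11

11


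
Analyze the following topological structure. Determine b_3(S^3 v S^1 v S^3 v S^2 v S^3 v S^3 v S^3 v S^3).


For a wedge of spheres, H_k (k>0) is free on one generator per sphere of dimension k.
Spheres of dimension 3: count = 6.
b_3 = 6

6


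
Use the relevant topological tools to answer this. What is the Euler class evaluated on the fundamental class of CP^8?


For any closed oriented manifold, <e(TM),[M]> = chi(M).
chi(CP^8) = 8+1 = 9

9


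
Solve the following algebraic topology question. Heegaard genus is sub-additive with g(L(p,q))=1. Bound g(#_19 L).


Heegaard genus satisfies g(A#B) <= g(A) + g(B).
Each lens space has g = 1.
Upper bound: 19 * 1 = 19

19


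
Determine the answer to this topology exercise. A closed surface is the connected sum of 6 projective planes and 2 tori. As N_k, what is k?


Since a >= 1, the sum is non-orientable; each T^2 can be replaced by RP^2 # RP^2 (since T^2#RP^2 = 3RP^2).
Total crosscaps k = 6 + 2*2 = 10.
Check via chi: chi = 6*1 + 2*0 - (6+2-1)*2 = -8 = 2 - k = -8. Consistent.

10


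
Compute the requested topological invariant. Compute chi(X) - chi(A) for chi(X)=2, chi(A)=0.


Relative Euler characteristic: chi(X, A) = chi(X) - chi(A).
= 2 - (0) = 2

2


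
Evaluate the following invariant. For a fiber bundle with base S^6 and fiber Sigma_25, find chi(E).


chi(S^6) = 2 (n even), chi(Sigma_25) = 2 - 2*25 = -48.
chi(E) = 2 * (-48) = -96

-96


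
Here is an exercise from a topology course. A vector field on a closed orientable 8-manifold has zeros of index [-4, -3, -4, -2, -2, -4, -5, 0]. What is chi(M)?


Poincare-Hopf: chi(M) = sum of indices of zeros.
chi = (-4) + (-3) + (-4) + (-2) + (-2) + (-4) + (-5) + (0) = -24

-24


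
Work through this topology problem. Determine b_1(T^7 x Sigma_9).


pi_1(A x B) = pi_1(A) x pi_1(B); rank of abelianization = b_1.
b_1(T^7) = 7, b_1(Sigma_9) = 2*9 = 18.
b_1(product) = 7 + 18 = 25

25


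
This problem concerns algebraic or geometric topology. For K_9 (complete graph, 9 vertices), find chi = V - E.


K_9: V = 9, E = C(9,2) = 36.
chi = V - E = 9 - 36 = -27

-27


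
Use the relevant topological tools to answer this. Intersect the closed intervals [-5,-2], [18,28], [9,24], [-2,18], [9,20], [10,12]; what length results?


Intersection = [max(a_i), min(b_i)] = [18, -2].
Since 18 > -2, the intersection is empty.
Length = 0

0


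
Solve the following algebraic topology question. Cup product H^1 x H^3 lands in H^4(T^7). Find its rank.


Cup product: H^p x H^q -> H^{p+q}; here p+q = 1+3 = 4.
rank H^k(T^n) = C(n,k).
C(7,4) = 35

35


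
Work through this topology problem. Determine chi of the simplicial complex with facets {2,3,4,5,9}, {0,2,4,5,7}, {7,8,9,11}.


Enumerate all faces; f-vector: f_0=9, f_1=23, f_2=23, f_3=11, f_4=2.
chi = sum (-1)^k f_k = 0

0


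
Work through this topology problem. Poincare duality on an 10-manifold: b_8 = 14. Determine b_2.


Poincare duality for closed orientable n-manifolds: b_k = b_{n-k}.
Here n = 10, so b_2 = b_8 = 14

14


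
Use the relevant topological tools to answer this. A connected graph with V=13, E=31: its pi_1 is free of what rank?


For a connected graph: rank(pi_1) = b_1 = E - V + 1 = 1 - chi.
chi = V - E = 13 - 31 = -18.
rank = 1 - (-18) = 31 - 13 + 1 = 19

19


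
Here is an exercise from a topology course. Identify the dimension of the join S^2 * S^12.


Join of spheres: S^m * S^n = S^{m+n+1}.
dim = 2 + 12 + 1 = 15

15


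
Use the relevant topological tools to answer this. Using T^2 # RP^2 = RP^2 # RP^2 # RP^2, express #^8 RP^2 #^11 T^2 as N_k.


Since a >= 1, the sum is non-orientable; each T^2 can be replaced by RP^2 # RP^2 (since T^2#RP^2 = 3RP^2).
Total crosscaps k = 8 + 2*11 = 30.
Check via chi: chi = 8*1 + 11*0 - (8+11-1)*2 = -28 = 2 - k = -28. Consistent.

30


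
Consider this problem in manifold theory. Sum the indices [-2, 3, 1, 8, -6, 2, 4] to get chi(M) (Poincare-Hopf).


Poincare-Hopf: chi(M) = sum of indices of zeros.
chi = (-2) + (3) + (1) + (8) + (-6) + (2) + (4) = 10

10


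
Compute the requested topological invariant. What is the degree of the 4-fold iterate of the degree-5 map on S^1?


deg(f) = 5. Degree is multiplicative: deg(f^4) = (deg f)^4.
deg(f^4) = (5)^4 = 625

625


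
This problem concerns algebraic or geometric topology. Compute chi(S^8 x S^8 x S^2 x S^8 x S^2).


chi is multiplicative: chi(X x Y) = chi(X) chi(Y).
Each even-dim sphere has chi = 2. There are 5 factors.
chi = 2^5 = 32

32


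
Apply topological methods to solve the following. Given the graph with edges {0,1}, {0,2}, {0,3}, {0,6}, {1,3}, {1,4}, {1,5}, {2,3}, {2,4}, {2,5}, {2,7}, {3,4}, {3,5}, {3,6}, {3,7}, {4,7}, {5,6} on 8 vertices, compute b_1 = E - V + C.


b_1 = E - V + (number of components).
E = 17, V = 8, components = 1.
b_1 = 17 - 8 + 1 = 10

10


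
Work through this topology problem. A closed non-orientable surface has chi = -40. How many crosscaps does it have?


chi = 2 - k for closed non-orientable surfaces with k crosscaps.
-40 = 2 - k
k = 2 - (-40) = 42

42


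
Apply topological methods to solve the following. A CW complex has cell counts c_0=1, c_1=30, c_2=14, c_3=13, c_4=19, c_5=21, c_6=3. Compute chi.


chi = sum_k (-1)^k c_k.
= (-1)^0*1 + (-1)^1*30 + (-1)^2*14 + (-1)^3*13 + (-1)^4*19 + (-1)^5*21 + (-1)^6*3
= (1) + (-30) + (14) + (-13) + (19) + (-21) + (3)
= -27

-27


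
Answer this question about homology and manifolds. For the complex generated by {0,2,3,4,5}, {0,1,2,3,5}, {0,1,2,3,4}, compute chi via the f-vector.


Enumerate all faces; f-vector: f_0=6, f_1=15, f_2=19, f_3=12, f_4=3.
chi = sum (-1)^k f_k = 1

1


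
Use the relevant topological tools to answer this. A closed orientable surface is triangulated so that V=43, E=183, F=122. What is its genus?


chi = V - E + F = 43 - 183 + 122 = -18
For orientable closed surface: chi = 2 - 2g, so g = (2 - chi)/2.
g = (2 - (-18)) / 2 = 20 / 2 = 10

10


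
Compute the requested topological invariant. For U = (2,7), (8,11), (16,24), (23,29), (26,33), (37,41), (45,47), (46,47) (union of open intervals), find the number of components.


Sort and merge overlapping open intervals.
Merged: (2,7), (8,11), (16,33), (37,41), (45,47).
Number of components = 5

5


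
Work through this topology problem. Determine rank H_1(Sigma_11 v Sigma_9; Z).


For a wedge: H_1(A v B) = H_1(A) + H_1(B).
b_1(Sigma_11) = 22, b_1(Sigma_9) = 18.
b_1 = 22 + 18 = 40

40


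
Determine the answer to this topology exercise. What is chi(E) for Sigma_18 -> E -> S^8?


chi(S^8) = 2 (n even), chi(Sigma_18) = 2 - 2*18 = -34.
chi(E) = 2 * (-34) = -68

-68


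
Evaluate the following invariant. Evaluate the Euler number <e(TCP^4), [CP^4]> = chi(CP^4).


For any closed oriented manifold, <e(TM),[M]> = chi(M).
chi(CP^4) = 4+1 = 5

5


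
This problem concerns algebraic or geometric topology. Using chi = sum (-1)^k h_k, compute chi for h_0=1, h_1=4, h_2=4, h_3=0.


Handles of index k contribute (-1)^k to chi (same as CW cells).
chi = (1) + (-4) + (4) + (0) = 1

1


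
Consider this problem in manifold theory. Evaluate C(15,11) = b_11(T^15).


By the Kunneth formula, b_k(T^n) = C(n,k).
b_11(T^15) = C(15,11).
C(15,11) = 15!/(11!*4!) = 1365

1365


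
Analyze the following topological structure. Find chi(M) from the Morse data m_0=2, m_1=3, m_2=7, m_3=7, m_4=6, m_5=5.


Morse theory: chi(M) = sum_k (-1)^k m_k where m_k = #(index-k critical points).
= (2) + (-3) + (7) + (-7) + (6) + (-5) = 0

0


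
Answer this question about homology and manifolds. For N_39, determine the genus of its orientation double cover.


chi(N_39) = 2 - 39 = -37.
Double cover: chi(Sigma_g) = 2 * chi(N_39) = 2*(-37) = -74.
2 - 2g = -74, so g = (2 - (-74))/2 = 76/2 = 38

38


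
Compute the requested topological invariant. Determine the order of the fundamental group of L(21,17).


pi_1(L(p,q)) = Z/pZ for any q coprime to p.
|pi_1(L(21,17))| = 21

21


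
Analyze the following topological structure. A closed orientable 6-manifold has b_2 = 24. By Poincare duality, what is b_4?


Poincare duality for closed orientable n-manifolds: b_k = b_{n-k}.
Here n = 6, so b_4 = b_2 = 24

24


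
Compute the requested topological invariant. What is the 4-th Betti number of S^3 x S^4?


Each S^d has Poincare polynomial 1 + t^d.
The product S^3 x S^4 has Poincare polynomial prod(1+t^d_i).
Expanding: b_0=1, b_3=1, b_4=1, b_7=1.
b_4 = 1

1


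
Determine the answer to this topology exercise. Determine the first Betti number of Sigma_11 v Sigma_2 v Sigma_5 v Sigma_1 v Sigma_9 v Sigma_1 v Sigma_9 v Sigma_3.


For a wedge X v Y: reduced H_k(X v Y) = H_k(X) + H_k(Y).
Each Sigma_g contributes b_1 = 2g.
b_1 = 22 + 4 + 10 + 2 + 18 + 2 + 18 + 6 = 82

82


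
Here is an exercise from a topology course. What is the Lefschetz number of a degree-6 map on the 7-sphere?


On S^7: L(f) = tr(f_0*) + (-1)^7 tr(f_7*) = 1 + (-1)^7 * deg(f).
L(f) = 1 + (-1)^7 * 6 = 1 + -6 = -5

-5


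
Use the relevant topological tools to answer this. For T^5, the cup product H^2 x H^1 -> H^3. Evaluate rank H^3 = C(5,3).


Cup product: H^p x H^q -> H^{p+q}; here p+q = 2+1 = 3.
rank H^k(T^n) = C(n,k).
C(5,3) = 10

10


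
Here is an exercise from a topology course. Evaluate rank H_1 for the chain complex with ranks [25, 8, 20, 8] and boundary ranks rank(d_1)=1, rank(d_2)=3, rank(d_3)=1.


rank H_k = rank(ker d_k) - rank(im d_{k+1}).
rank(ker d_1) = rank(C_1) - rank(d_1) = 8 - 1 = 7.
rank(im d_{1+1}) = 3.
rank H_1 = 7 - 3 = 4

4


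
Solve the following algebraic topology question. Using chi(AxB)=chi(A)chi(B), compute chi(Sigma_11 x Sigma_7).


chi(Sigma_11) = 2 - 2*11 = -20
chi(Sigma_7) = 2 - 2*7 = -12
chi(product) = (-20) * (-12) = 240

240


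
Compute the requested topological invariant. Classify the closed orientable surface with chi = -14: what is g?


chi = 2 - 2g for closed orientable surfaces.
-14 = 2 - 2g
2g = 2 - (-14) = 16
g = 8

8


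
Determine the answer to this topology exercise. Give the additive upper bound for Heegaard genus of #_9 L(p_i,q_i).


Heegaard genus satisfies g(A#B) <= g(A) + g(B).
Each lens space has g = 1.
Upper bound: 9 * 1 = 9

9


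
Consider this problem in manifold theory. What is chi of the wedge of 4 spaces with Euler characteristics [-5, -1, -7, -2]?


chi(A v B) = chi(A) + chi(B) - 1 (one point identified).
For 4 spaces: chi = (sum chi_i) - (4 - 1).
sum = -15; chi = -15 - 3 = -18

-18


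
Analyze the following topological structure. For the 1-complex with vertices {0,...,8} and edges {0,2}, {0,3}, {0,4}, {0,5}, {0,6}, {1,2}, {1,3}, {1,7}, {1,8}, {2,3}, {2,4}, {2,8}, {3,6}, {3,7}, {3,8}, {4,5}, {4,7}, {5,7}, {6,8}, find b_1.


b_1 = E - V + (number of components).
E = 19, V = 9, components = 1.
b_1 = 19 - 9 + 1 = 11

11


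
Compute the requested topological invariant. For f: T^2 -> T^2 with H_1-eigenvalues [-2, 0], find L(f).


For a torus self-map: L(f) = det(I - A) where A acts on H_1.
L(f) = (1--2) * (1-0) = 3 * 1 = 3

3


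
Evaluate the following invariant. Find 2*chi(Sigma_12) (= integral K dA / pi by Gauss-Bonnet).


Gauss-Bonnet: integral K dA = 2*pi*chi(M).
chi(Sigma_12) = 2 - 2*12 = -22.
(integral K dA)/pi = 2*chi = 2*(-22) = -44

-44


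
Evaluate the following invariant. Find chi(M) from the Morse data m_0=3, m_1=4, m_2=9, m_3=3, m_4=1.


Morse theory: chi(M) = sum_k (-1)^k m_k where m_k = #(index-k critical points).
= (3) + (-4) + (9) + (-3) + (1) = 6

6


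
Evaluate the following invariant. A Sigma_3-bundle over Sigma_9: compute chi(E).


For a fiber bundle F -> E -> B (with CW structure): chi(E) = chi(B) * chi(F).
chi(Sigma_9) = -16, chi(Sigma_3) = -4.
chi(E) = (-16) * (-4) = 64

64


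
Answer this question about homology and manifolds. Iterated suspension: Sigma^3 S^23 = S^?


Each suspension raises dimension by 1: Sigma S^n = S^{n+1}.
Sigma^3 S^23 = S^{23+3} = S^26

26


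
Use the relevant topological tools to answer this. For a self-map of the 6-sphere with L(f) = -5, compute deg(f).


L(f) = 1 + (-1)^6 deg(f) on S^6.
-5 = 1 + (-1)^6 * deg(f)
(-1)^6 * deg(f) = -6
deg(f) = -6

-6


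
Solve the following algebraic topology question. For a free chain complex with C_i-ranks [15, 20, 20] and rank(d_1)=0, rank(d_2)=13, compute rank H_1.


rank H_k = rank(ker d_k) - rank(im d_{k+1}).
rank(ker d_1) = rank(C_1) - rank(d_1) = 20 - 0 = 20.
rank(im d_{1+1}) = 13.
rank H_1 = 20 - 13 = 7

7


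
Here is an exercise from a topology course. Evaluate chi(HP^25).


HP^25 has one cell in each dimension 0, 4, ..., 4*25 (25+1 cells, all even-dim).
chi = 25 + 1 = 26

26


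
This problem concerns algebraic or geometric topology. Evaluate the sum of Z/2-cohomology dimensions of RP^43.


H^k(RP^43; Z/2) = Z/2 for each 0 <= k <= 43.
Total dimension = 43 + 1 = 44

44


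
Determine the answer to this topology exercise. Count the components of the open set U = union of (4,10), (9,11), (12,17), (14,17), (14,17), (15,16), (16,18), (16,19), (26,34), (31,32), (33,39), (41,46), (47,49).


Sort and merge overlapping open intervals.
Merged: (4,11), (12,19), (26,39), (41,46), (47,49).
Number of components = 5

5


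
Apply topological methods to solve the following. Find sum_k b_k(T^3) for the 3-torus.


b_k(T^3) = C(3,k), so the sum over k is sum_k C(3,k) = 2^3.
Total = 2^3 = 8

8


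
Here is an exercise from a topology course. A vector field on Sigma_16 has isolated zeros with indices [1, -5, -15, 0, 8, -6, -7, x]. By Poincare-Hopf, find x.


Poincare-Hopf: sum of indices = chi(M).
chi(Sigma_16) = 2 - 2*16 = -30.
Sum of known indices = -24.
x = chi - (sum known) = -30 - (-24) = -6

-6


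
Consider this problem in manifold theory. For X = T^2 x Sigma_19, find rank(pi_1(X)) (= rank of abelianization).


pi_1(A x B) = pi_1(A) x pi_1(B); rank of abelianization = b_1.
b_1(T^2) = 2, b_1(Sigma_19) = 2*19 = 38.
b_1(product) = 2 + 38 = 40

40


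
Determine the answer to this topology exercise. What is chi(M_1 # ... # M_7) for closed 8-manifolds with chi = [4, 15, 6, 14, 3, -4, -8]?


For n-manifolds: chi(A#B) = chi(A) + chi(B) - chi(S^8).
chi(S^8) = 1 + (-1)^8 = 2.
chi(#) = (sum chi_i) - (7-1)*chi(S^8) = 30 - 6*2 = 18

18


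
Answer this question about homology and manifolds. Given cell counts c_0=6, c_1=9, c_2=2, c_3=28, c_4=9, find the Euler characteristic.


chi = sum_k (-1)^k c_k.
= (-1)^0*6 + (-1)^1*9 + (-1)^2*2 + (-1)^3*28 + (-1)^4*9
= (6) + (-9) + (2) + (-28) + (9)
= -20

-20


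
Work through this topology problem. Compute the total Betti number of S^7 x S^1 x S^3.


Total Betti number is multiplicative under products.
Each S^d (d>=1) has total Betti number 2.
There are 3 sphere factors.
Total = 2^3 = 8

8


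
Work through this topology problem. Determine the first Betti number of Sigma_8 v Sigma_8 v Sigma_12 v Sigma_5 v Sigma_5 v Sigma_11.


For a wedge X v Y: reduced H_k(X v Y) = H_k(X) + H_k(Y).
Each Sigma_g contributes b_1 = 2g.
b_1 = 16 + 16 + 24 + 10 + 10 + 22 = 98

98


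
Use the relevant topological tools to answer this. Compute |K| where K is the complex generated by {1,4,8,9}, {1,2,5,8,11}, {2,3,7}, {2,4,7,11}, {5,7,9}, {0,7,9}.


Each maximal simplex on m vertices has 2^m - 1 nonempty faces.
Take the union (dedupe shared faces).
Total distinct faces = 66

66


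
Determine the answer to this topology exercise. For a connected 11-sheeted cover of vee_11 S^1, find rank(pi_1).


Nielsen-Schreier: an index-n subgroup of F_r is free of rank 1 + n(r-1).
Equivalently: chi(cover) = n*chi(base); chi(vee_r S^1) = 1 - 11 = -10.
chi(E) = 11*(-10) = -110; rank = 1 - chi(E) = 1 - (-110) = 111.
rank = 1 + 11*(11-1) = 1 + 110 = 111

111


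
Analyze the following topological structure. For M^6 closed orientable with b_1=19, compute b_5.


Poincare duality for closed orientable n-manifolds: b_k = b_{n-k}.
Here n = 6, so b_5 = b_1 = 19

19


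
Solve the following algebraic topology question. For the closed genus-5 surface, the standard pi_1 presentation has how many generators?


Standard presentation: pi_1(Sigma_g) = <a_1,b_1,...,a_g,b_g | [a_1,b_1]...[a_g,b_g] = 1>.
Number of generators = 2g = 2*5 = 10

10


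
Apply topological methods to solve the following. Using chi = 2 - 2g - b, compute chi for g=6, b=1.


For a compact orientable surface with genus g and b boundary components: chi = 2 - 2g - b.
chi = 2 - 2*6 - 1 = 2 - 12 - 1 = -11

-11


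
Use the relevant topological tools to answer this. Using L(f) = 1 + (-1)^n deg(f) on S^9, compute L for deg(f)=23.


On S^9: L(f) = tr(f_0*) + (-1)^9 tr(f_9*) = 1 + (-1)^9 * deg(f).
L(f) = 1 + (-1)^9 * 23 = 1 + -23 = -22

-22


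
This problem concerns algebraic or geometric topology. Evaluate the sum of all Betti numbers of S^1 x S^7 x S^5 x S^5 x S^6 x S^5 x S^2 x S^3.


Total Betti number is multiplicative under products.
Each S^d (d>=1) has total Betti number 2.
There are 8 sphere factors.
Total = 2^8 = 256

256


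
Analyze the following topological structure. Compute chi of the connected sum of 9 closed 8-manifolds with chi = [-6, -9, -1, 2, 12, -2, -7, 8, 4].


For n-manifolds: chi(A#B) = chi(A) + chi(B) - chi(S^8).
chi(S^8) = 1 + (-1)^8 = 2.
chi(#) = (sum chi_i) - (9-1)*chi(S^8) = 1 - 8*2 = -15

-15


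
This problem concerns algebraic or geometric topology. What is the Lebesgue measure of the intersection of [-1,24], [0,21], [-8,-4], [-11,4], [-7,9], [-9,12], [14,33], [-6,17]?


Intersection = [max(a_i), min(b_i)] = [14, -4].
Since 14 > -4, the intersection is empty.
Length = 0

0


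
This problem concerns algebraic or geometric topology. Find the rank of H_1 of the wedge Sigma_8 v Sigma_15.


For a wedge: H_1(A v B) = H_1(A) + H_1(B).
b_1(Sigma_8) = 16, b_1(Sigma_15) = 30.
b_1 = 16 + 30 = 46

46


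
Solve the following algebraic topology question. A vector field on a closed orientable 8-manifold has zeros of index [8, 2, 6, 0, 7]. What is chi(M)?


Poincare-Hopf: chi(M) = sum of indices of zeros.
chi = (8) + (2) + (6) + (0) + (7) = 23

23


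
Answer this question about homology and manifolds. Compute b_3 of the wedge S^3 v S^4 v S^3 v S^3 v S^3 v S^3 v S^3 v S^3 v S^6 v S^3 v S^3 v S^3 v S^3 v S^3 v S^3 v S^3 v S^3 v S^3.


For a wedge of spheres, H_k (k>0) is free on one generator per sphere of dimension k.
Spheres of dimension 3: count = 16.
b_3 = 16

16


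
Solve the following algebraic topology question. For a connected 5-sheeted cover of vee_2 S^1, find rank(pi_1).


Nielsen-Schreier: an index-n subgroup of F_r is free of rank 1 + n(r-1).
Equivalently: chi(cover) = n*chi(base); chi(vee_r S^1) = 1 - 2 = -1.
chi(E) = 5*(-1) = -5; rank = 1 - chi(E) = 1 - (-5) = 6.
rank = 1 + 5*(2-1) = 1 + 5 = 6

6


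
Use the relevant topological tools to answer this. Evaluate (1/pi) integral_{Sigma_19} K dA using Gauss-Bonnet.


Gauss-Bonnet: integral K dA = 2*pi*chi(M).
chi(Sigma_19) = 2 - 2*19 = -36.
(integral K dA)/pi = 2*chi = 2*(-36) = -72

-72


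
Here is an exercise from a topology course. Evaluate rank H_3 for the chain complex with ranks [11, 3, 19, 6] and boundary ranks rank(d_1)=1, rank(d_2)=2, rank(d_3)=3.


rank H_k = rank(ker d_k) - rank(im d_{k+1}).
rank(ker d_3) = rank(C_3) - rank(d_3) = 6 - 3 = 3.
rank(im d_{3+1}) = 0.
rank H_3 = 3 - 0 = 3

3


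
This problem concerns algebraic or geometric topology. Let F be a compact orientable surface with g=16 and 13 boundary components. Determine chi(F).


For a compact orientable surface with genus g and b boundary components: chi = 2 - 2g - b.
chi = 2 - 2*16 - 13 = 2 - 32 - 13 = -43

-43


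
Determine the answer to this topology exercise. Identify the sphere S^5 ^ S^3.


S^m ^ S^n = S^{m+n}.
k = 5 + 3 = 8

8


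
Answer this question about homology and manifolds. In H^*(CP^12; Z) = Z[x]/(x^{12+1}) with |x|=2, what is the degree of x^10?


|x| = 2 in H^*(CP^n).
|x^10| = 10 * |x| = 10 * 2 = 20

20


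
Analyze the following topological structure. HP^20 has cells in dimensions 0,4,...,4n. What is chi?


HP^20 has one cell in each dimension 0, 4, ..., 4*20 (20+1 cells, all even-dim).
chi = 20 + 1 = 21

21


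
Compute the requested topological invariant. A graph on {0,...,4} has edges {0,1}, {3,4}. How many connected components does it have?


Run DFS/union-find over 5 vertices.
V = 5, E = 2.
Number of components = 3

3


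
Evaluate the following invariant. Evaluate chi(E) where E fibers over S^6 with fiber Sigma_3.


chi(S^6) = 2 (n even), chi(Sigma_3) = 2 - 2*3 = -4.
chi(E) = 2 * (-4) = -8

-8


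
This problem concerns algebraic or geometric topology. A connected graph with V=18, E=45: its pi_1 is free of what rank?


For a connected graph: rank(pi_1) = b_1 = E - V + 1 = 1 - chi.
chi = V - E = 18 - 45 = -27.
rank = 1 - (-27) = 45 - 18 + 1 = 28

28


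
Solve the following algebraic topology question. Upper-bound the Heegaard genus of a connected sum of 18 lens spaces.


Heegaard genus satisfies g(A#B) <= g(A) + g(B).
Each lens space has g = 1.
Upper bound: 18 * 1 = 18

18


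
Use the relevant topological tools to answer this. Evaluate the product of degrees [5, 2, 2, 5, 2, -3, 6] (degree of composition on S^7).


Degree is multiplicative: deg(composition) = product of degrees.
= (5) * (2) * (2) * (5) * (2) * (-3) * (6) = -3600

-3600


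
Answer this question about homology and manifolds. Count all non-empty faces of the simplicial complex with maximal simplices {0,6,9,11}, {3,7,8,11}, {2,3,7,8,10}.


Each maximal simplex on m vertices has 2^m - 1 nonempty faces.
Take the union (dedupe shared faces).
Total distinct faces = 53

53


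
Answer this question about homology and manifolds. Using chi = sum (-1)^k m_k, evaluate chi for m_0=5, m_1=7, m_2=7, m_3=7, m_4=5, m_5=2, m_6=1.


Morse theory: chi(M) = sum_k (-1)^k m_k where m_k = #(index-k critical points).
= (5) + (-7) + (7) + (-7) + (5) + (-2) + (1) = 2

2


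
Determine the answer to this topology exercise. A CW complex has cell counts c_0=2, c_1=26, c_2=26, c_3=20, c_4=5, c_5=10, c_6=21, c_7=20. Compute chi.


chi = sum_k (-1)^k c_k.
= (-1)^0*2 + (-1)^1*26 + (-1)^2*26 + (-1)^3*20 + (-1)^4*5 + (-1)^5*10 + (-1)^6*21 + (-1)^7*20
= (2) + (-26) + (26) + (-20) + (5) + (-10) + (21) + (-20)
= -22

-22


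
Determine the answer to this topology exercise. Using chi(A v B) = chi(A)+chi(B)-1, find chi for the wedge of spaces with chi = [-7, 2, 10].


chi(A v B) = chi(A) + chi(B) - 1 (one point identified).
For 3 spaces: chi = (sum chi_i) - (3 - 1).
sum = 5; chi = 5 - 2 = 3

3


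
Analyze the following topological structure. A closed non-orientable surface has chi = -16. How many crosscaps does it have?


chi = 2 - k for closed non-orientable surfaces with k crosscaps.
-16 = 2 - k
k = 2 - (-16) = 18

18


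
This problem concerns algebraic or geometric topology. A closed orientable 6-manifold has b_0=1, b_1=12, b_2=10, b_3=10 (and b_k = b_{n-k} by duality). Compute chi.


By Poincare duality b_k = b_{6-k}, so full Betti numbers: b_0=1, b_1=12, b_2=10, b_3=10, b_4=10, b_5=12, b_6=1.
chi = sum (-1)^k b_k = -12

-12


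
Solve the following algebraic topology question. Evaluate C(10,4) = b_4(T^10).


By the Kunneth formula, b_k(T^n) = C(n,k).
b_4(T^10) = C(10,4).
C(10,4) = 10!/(4!*6!) = 210

210


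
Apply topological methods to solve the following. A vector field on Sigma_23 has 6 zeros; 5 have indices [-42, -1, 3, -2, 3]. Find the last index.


Poincare-Hopf: sum of indices = chi(M).
chi(Sigma_23) = 2 - 2*23 = -44.
Sum of known indices = -39.
x = chi - (sum known) = -44 - (-39) = -5

-5


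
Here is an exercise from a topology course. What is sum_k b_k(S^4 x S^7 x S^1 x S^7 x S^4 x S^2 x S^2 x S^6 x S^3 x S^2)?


Total Betti number is multiplicative under products.
Each S^d (d>=1) has total Betti number 2.
There are 10 sphere factors.
Total = 2^10 = 1024

1024


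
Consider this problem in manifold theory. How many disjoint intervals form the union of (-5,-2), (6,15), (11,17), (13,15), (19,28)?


Sort and merge overlapping open intervals.
Merged: (-5,-2), (6,17), (19,28).
Number of components = 3

3


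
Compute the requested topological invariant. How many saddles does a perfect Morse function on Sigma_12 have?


A perfect Morse function has m_k = b_k.
For Sigma_12: b_0=1, b_1=2g=24, b_2=1.
Saddles m_1 = 2g = 24

24


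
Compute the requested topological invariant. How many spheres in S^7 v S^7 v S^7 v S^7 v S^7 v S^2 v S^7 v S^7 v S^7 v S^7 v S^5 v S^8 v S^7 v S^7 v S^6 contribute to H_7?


For a wedge of spheres, H_k (k>0) is free on one generator per sphere of dimension k.
Spheres of dimension 7: count = 11.
b_7 = 11

11


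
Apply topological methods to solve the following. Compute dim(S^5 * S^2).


Join of spheres: S^m * S^n = S^{m+n+1}.
dim = 5 + 2 + 1 = 8

8


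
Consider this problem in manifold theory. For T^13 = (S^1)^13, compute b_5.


By the Kunneth formula, b_k(T^n) = C(n,k).
b_5(T^13) = C(13,5).
C(13,5) = 13!/(5!*8!) = 1287

1287


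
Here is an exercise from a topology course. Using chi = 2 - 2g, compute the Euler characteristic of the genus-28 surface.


For a closed orientable surface of genus g: chi = 2 - 2g.
Here g = 28.
chi = 2 - 2*28 = 2 - 56 = -54

-54


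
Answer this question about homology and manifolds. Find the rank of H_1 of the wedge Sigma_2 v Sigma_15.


For a wedge: H_1(A v B) = H_1(A) + H_1(B).
b_1(Sigma_2) = 4, b_1(Sigma_15) = 30.
b_1 = 4 + 30 = 34

34


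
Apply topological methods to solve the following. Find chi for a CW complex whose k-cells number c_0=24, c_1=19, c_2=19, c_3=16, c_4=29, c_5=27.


chi = sum_k (-1)^k c_k.
= (-1)^0*24 + (-1)^1*19 + (-1)^2*19 + (-1)^3*16 + (-1)^4*29 + (-1)^5*27
= (24) + (-19) + (19) + (-16) + (29) + (-27)
= 10

10


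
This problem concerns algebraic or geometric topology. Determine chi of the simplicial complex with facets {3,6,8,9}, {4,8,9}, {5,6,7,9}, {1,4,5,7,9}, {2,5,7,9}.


Enumerate all faces; f-vector: f_0=9, f_1=22, f_2=21, f_3=8, f_4=1.
chi = sum (-1)^k f_k = 1

1


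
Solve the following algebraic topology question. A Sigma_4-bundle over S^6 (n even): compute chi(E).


chi(S^6) = 2 (n even), chi(Sigma_4) = 2 - 2*4 = -6.
chi(E) = 2 * (-6) = -12

-12


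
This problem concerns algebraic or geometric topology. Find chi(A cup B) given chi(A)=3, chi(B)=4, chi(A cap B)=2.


chi(A cup B) = chi(A) + chi(B) - chi(A cap B)
= 3 + (4) - (2)
= 5

5


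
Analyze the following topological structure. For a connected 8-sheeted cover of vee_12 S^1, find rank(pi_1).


Nielsen-Schreier: an index-n subgroup of F_r is free of rank 1 + n(r-1).
Equivalently: chi(cover) = n*chi(base); chi(vee_r S^1) = 1 - 12 = -11.
chi(E) = 8*(-11) = -88; rank = 1 - chi(E) = 1 - (-88) = 89.
rank = 1 + 8*(12-1) = 1 + 88 = 89

89


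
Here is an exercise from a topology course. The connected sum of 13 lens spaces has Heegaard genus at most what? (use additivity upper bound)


Heegaard genus satisfies g(A#B) <= g(A) + g(B).
Each lens space has g = 1.
Upper bound: 13 * 1 = 13

13


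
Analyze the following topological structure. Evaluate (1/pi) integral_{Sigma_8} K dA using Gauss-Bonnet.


Gauss-Bonnet: integral K dA = 2*pi*chi(M).
chi(Sigma_8) = 2 - 2*8 = -14.
(integral K dA)/pi = 2*chi = 2*(-14) = -28

-28


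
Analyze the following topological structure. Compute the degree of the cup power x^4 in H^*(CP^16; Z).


|x| = 2 in H^*(CP^n).
|x^4| = 4 * |x| = 4 * 2 = 8

8


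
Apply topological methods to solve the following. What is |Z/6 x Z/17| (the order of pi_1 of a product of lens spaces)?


pi_1(X x Y) = pi_1(X) x pi_1(Y).
pi_1(L(6,1)) = Z/6, pi_1(L(17,1)) = Z/17.
|Z/6 x Z/17| = 6 * 17 = 102

102


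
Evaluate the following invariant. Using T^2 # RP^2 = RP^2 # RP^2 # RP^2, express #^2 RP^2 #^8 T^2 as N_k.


Since a >= 1, the sum is non-orientable; each T^2 can be replaced by RP^2 # RP^2 (since T^2#RP^2 = 3RP^2).
Total crosscaps k = 2 + 2*8 = 18.
Check via chi: chi = 2*1 + 8*0 - (2+8-1)*2 = -16 = 2 - k = -16. Consistent.

18


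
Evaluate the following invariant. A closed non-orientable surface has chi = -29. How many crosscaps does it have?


chi = 2 - k for closed non-orientable surfaces with k crosscaps.
-29 = 2 - k
k = 2 - (-29) = 31

31


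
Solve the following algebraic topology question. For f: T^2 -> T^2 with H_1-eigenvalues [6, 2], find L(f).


For a torus self-map: L(f) = det(I - A) where A acts on H_1.
L(f) = (1-6) * (1-2) = -5 * -1 = 5

5


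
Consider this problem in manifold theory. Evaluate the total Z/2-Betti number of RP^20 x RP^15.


dim H^*(RP^n; Z/2) = n+1 (one Z/2 in each degree 0..n).
Total Betti number is multiplicative.
Total = (20+1) * (15+1) = 21 * 16 = 336

336


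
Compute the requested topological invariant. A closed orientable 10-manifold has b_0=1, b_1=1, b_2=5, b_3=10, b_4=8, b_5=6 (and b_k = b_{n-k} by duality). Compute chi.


By Poincare duality b_k = b_{10-k}, so full Betti numbers: b_0=1, b_1=1, b_2=5, b_3=10, b_4=8, b_5=6, b_6=8, b_7=10, b_8=5, b_9=1, b_10=1.
chi = sum (-1)^k b_k = 0

0


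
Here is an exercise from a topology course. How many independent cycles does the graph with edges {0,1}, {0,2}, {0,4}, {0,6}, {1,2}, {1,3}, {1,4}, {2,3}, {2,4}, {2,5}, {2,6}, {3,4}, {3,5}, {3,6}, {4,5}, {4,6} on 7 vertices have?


b_1 = E - V + (number of components).
E = 16, V = 7, components = 1.
b_1 = 16 - 7 + 1 = 10

10


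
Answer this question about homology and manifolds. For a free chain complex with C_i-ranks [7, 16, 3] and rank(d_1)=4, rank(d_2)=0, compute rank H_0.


rank H_k = rank(ker d_k) - rank(im d_{k+1}).
rank(ker d_0) = rank(C_0) - rank(d_0) = 7 - 0 = 7.
rank(im d_{0+1}) = 4.
rank H_0 = 7 - 4 = 3

3


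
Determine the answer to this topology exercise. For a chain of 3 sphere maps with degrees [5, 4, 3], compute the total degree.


Degree is multiplicative: deg(composition) = product of degrees.
= (5) * (4) * (3) = 60

60


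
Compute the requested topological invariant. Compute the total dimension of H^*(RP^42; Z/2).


H^k(RP^42; Z/2) = Z/2 for each 0 <= k <= 42.
Total dimension = 42 + 1 = 43

43


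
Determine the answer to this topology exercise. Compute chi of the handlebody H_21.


A genus-g handlebody deformation retracts to a wedge of g circles.
chi(vee_g S^1) = 1 - g.
chi(H_21) = 1 - 21 = -20

-20


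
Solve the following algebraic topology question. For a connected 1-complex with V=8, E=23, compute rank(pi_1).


For a connected graph: rank(pi_1) = b_1 = E - V + 1 = 1 - chi.
chi = V - E = 8 - 23 = -15.
rank = 1 - (-15) = 23 - 8 + 1 = 16

16


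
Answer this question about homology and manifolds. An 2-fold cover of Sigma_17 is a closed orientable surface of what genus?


For an n-sheeted cover: chi(E) = n * chi(B).
chi(Sigma_17) = 2 - 2*17 = -32.
chi(E) = 2 * (-32) = -64.
genus(E) = (2 - chi(E))/2 = (2 - (-64))/2 = 66/2 = 33

33


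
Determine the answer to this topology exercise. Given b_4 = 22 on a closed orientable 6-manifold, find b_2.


Poincare duality for closed orientable n-manifolds: b_k = b_{n-k}.
Here n = 6, so b_2 = b_4 = 22

22


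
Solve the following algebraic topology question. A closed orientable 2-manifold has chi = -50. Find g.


chi = 2 - 2g for closed orientable surfaces.
-50 = 2 - 2g
2g = 2 - (-50) = 52
g = 26

26


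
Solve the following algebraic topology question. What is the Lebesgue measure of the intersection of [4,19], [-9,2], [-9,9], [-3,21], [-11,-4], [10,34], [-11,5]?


Intersection = [max(a_i), min(b_i)] = [10, -4].
Since 10 > -4, the intersection is empty.
Length = 0

0


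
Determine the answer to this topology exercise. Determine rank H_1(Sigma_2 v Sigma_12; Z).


For a wedge: H_1(A v B) = H_1(A) + H_1(B).
b_1(Sigma_2) = 4, b_1(Sigma_12) = 24.
b_1 = 4 + 24 = 28

28
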